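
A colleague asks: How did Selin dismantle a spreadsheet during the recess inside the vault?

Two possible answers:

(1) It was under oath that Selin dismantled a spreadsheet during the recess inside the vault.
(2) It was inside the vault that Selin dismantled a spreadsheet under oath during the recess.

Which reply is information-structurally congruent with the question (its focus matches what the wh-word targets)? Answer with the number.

The question word "how" targets the manner.
Option (1) clefts "under oath" — that matches what the question asks about.
Option (2) clefts "inside the vault" — the location, not what was asked.
So the congruent reply is (1).

1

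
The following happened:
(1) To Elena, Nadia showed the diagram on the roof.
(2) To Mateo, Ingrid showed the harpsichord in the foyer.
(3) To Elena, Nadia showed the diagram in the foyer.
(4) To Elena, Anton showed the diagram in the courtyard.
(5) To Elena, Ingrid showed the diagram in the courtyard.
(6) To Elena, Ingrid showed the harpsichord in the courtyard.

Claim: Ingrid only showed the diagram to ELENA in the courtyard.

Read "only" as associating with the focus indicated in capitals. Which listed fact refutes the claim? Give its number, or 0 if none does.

0

The capitals mark "Elena" as focus. So "only" rules out other recipients, with the rest (same agent, thing, setting (Ingrid / the diagram / in the courtyard)) as background.
No fact matches same agent, thing, setting (Ingrid / the diagram / in the courtyard) with a different recipient — every other fact differs on at least one backgrounded slot. So no fact refutes it.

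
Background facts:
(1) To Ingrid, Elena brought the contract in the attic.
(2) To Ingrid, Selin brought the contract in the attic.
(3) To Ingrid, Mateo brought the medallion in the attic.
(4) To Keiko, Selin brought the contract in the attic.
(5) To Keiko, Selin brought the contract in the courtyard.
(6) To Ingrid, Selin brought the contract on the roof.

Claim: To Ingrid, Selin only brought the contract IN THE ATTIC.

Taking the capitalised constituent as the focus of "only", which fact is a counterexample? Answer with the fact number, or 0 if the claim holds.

6

Focus (in capitals) is "in the attic" — the setting. "Only" excludes alternative settings while holding fixed Selin as agent and the contract as thing and Ingrid as recipient.
Fact (6) matches on Selin as agent and the contract as thing and Ingrid as recipient, but has setting = on the roof instead. That refutes the claim.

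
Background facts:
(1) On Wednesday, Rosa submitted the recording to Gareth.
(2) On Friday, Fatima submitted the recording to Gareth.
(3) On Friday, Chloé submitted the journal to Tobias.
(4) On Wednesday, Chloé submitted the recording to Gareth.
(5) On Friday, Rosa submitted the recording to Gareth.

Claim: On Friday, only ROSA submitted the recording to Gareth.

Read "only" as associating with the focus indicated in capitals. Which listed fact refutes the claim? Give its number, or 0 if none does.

2

The capitals mark "Rosa" as focus. So "only" rules out other agents, with the rest (the recording as thing and Gareth as recipient and on Friday as setting) as background.
Fact (2) matches on the recording as thing and Gareth as recipient and on Friday as setting, but has agent = Fatima instead. That refutes the claim.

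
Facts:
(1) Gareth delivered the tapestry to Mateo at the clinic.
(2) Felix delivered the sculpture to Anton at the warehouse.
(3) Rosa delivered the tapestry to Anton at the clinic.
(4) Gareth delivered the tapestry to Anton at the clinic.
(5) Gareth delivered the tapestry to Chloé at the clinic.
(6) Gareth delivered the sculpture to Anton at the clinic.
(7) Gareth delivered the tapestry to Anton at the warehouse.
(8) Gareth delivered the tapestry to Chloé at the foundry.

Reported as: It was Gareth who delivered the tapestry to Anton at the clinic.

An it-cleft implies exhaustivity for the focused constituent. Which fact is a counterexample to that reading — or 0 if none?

Focus of the cleft: "Gareth" (the agent). Presupposed background: thing = the tapestry, recipient = Anton, setting = at the clinic.
The exhaustive reading says no other agent fits that background.
Fact (3) shares the background but with agent = Rosa; exhaustivity is violated.

3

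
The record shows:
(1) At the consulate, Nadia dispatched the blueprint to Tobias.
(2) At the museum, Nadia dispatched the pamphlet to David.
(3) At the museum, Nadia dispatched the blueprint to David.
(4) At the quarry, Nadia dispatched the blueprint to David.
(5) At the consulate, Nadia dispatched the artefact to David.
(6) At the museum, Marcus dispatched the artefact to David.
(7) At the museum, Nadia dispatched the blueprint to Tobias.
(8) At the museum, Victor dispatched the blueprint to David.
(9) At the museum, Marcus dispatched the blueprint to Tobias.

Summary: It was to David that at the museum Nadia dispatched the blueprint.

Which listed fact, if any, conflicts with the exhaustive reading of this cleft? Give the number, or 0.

The cleft puts "David" in focus and presupposes the open proposition with agent = Nadia, thing = the blueprint, setting = at the museum.
Exhaustivity: David is the only recipient satisfying that background.
Fact (7) shares the background but with recipient = Tobias; exhaustivity is violated.

7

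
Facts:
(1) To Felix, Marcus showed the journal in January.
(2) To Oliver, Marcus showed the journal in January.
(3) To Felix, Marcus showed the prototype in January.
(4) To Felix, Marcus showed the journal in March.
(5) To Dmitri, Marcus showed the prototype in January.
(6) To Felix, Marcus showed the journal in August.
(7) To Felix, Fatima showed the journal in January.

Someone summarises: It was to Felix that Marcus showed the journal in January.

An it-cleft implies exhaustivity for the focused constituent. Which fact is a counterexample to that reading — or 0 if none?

2

The cleft puts "Felix" in focus and presupposes the open proposition with same agent, thing, setting (Marcus / the journal / in January).
The exhaustive reading says no other recipient fits that background.
Fact (2) shares the background but with recipient = Oliver; exhaustivity is violated.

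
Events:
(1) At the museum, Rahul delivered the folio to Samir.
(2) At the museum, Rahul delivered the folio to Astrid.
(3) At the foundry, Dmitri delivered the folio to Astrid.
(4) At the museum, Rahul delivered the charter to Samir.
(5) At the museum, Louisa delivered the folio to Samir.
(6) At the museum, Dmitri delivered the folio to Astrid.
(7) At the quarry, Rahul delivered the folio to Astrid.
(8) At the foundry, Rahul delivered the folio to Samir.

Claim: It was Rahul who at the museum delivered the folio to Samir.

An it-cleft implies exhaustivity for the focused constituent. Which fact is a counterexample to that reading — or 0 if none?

5

The cleft puts "Rahul" in focus and presupposes the open proposition with the folio as thing and Samir as recipient and at the museum as setting.
The exhaustive reading says no other agent fits that background.
But fact (5) also has the folio as thing and Samir as recipient and at the museum as setting, with agent = Louisa — so the exhaustive reading fails.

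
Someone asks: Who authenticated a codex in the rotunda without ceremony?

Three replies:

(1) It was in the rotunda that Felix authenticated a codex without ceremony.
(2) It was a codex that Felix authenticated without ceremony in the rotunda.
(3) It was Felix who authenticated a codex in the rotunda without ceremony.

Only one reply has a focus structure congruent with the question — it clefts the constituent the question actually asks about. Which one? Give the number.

3

The question word "who" targets the subject (agent).
Option (1) clefts "in the rotunda" — the location, not what was asked.
Option (2) clefts "a codex" — the direct object, not what was asked.
Option (3) clefts "Felix" — that matches what the question asks about.
So the congruent reply is (3).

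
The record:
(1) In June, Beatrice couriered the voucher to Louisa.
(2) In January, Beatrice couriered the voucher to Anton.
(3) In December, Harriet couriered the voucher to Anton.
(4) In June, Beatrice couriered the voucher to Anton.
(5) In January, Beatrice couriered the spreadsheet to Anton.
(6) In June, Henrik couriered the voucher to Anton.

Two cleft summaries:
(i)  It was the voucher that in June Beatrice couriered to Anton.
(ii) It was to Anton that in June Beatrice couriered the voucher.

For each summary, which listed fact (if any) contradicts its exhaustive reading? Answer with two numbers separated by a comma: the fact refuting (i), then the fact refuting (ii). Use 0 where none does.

(i): focus "the voucher". No fact shares same agent, recipient, setting (Beatrice / Anton / in June) with a different thing. 0.
(ii): focus "Anton". Looking for same agent, thing, setting (Beatrice / the voucher / in June) with some other recipient — fact (1) has Louisa there. Refuted.

0, 1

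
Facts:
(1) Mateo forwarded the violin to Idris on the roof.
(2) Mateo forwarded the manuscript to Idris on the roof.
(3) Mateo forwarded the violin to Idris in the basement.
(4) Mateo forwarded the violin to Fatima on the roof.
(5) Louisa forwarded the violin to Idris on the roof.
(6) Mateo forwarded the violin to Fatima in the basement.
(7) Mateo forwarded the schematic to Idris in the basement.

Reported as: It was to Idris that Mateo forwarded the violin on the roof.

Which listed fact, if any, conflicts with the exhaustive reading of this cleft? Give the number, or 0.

Focus of the cleft: "Idris" (the recipient). Presupposed background: same agent, thing, setting (Mateo / the violin / on the roof).
The exhaustive reading says no other recipient fits that background.
But fact (4) also has same agent, thing, setting (Mateo / the violin / on the roof), with recipient = Fatima — so the exhaustive reading fails.

4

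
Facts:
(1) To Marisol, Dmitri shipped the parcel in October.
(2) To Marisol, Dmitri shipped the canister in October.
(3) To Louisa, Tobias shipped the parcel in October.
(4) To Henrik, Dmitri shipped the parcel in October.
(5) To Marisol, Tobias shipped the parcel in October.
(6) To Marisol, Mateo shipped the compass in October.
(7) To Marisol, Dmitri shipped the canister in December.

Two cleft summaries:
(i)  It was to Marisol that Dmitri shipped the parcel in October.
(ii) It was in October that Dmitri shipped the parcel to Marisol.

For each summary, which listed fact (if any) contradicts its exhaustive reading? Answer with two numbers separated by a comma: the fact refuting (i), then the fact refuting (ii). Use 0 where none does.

Summary (i) focuses "Marisol" (the recipient); background agent = Dmitri, thing = the parcel, setting = in October. Fact (4) matches that background with recipient = Henrik — refutes (i).
Summary (ii) focuses "in October" (the setting); background agent = Dmitri, thing = the parcel, recipient = Marisol. No fact matches that background with a different setting, so 0.

4, 0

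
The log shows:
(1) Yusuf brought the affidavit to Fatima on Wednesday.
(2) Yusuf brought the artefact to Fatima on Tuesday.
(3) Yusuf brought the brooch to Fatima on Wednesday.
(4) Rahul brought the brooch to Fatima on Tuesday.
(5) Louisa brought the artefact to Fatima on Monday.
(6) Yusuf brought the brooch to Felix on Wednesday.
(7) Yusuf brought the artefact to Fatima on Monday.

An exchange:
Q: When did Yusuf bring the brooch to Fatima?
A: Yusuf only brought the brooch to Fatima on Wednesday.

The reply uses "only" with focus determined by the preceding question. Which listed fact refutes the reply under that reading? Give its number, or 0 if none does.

0

The question "When did ...?" targets the setting, so in the reply the focus falls on "on Wednesday".
So "only" ranges over settings; the rest (agent = Yusuf, thing = the brooch, recipient = Fatima) is presupposed.
No fact keeps agent = Yusuf, thing = the brooch, recipient = Fatima while changing the setting; every other fact differs on something backgrounded. The reply stands.
(Fact (6) would refute a reading with focus on the recipient — but that is not what the question asks.)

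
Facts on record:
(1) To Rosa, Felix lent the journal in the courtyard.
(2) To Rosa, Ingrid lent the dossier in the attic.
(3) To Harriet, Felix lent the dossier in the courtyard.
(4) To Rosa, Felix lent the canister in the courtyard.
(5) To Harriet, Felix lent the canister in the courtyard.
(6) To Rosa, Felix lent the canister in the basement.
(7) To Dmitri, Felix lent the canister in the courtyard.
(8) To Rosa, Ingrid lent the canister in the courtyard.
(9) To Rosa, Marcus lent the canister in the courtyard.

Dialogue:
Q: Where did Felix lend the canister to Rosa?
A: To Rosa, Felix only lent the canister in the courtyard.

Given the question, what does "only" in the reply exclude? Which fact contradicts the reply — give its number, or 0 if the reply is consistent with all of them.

Answering "Where did ...?" puts focus on the setting — here, "in the courtyard".
"Only" then excludes alternative settings while the background — Felix as agent and the canister as thing and Rosa as recipient — is held fixed.
Fact (6) keeps Felix as agent and the canister as thing and Rosa as recipient but has setting = in the basement; that refutes the reply.
(Fact (5) would refute a reading with focus on the recipient — but that is not what the question asks.)

6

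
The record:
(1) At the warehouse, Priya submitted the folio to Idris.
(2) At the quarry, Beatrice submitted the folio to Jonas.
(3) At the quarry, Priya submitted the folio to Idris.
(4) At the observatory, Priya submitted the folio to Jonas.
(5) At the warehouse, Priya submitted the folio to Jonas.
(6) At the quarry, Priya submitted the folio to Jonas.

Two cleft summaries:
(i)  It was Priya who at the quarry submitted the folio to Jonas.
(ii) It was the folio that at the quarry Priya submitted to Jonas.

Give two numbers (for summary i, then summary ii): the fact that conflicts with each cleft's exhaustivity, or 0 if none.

2, 0

Summary (i) focuses "Priya" (the agent); background the folio as thing and Jonas as recipient and at the quarry as setting. Fact (2) matches that background with agent = Beatrice — refutes (i).
Summary (ii) focuses "the folio" (the thing); background Priya as agent and Jonas as recipient and at the quarry as setting. No fact matches that background with a different thing, so 0.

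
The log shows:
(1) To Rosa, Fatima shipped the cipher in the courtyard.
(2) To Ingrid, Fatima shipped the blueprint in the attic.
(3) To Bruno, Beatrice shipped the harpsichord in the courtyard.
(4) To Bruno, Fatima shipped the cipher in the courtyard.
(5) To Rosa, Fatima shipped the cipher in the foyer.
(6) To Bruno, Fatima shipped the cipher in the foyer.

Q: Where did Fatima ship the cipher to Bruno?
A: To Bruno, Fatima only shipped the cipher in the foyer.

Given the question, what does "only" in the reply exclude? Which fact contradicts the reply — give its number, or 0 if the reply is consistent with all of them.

The question "Where did ...?" targets the setting, so in the reply the focus falls on "in the foyer".
So "only" ranges over settings; the rest (Fatima as agent and the cipher as thing and Bruno as recipient) is presupposed.
Fact (4) keeps Fatima as agent and the cipher as thing and Bruno as recipient but has setting = in the courtyard; that refutes the reply.
(Fact (5) would refute a reading with focus on the recipient — but that is not what the question asks.)

4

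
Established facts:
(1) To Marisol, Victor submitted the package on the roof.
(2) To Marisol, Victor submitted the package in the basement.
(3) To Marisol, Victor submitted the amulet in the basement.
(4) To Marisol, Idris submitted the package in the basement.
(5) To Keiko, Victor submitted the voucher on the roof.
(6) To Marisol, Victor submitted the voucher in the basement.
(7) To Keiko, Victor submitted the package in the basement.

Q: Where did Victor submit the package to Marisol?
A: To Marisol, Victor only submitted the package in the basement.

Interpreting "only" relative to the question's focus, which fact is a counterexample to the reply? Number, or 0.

1

Answering "Where did ...?" puts focus on the setting — here, "in the basement".
"Only" then excludes alternative settings while the background — Victor as agent and the package as thing and Marisol as recipient — is held fixed.
Fact (1) keeps Victor as agent and the package as thing and Marisol as recipient but has setting = on the roof; that refutes the reply.
(Fact (7) would refute a reading with focus on the recipient — but that is not what the question asks.)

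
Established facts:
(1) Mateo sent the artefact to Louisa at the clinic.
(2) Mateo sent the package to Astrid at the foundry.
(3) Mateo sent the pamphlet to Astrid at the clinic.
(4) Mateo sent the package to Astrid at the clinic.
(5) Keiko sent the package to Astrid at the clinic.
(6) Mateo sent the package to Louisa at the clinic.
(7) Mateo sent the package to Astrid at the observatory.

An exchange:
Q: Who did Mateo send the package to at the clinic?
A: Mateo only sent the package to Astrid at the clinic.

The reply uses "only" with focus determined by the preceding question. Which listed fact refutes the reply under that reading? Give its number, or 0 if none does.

Answering "Who did ... to ...?" puts focus on the recipient — here, "Astrid".
"Only" then excludes alternative recipients while the background — Mateo as agent and the package as thing and at the clinic as setting — is held fixed.
Fact (6) shares the background with a different recipient (Louisa) — counterexample.
(Fact (2) would refute a reading with focus on the setting — but that is not what the question asks.)

6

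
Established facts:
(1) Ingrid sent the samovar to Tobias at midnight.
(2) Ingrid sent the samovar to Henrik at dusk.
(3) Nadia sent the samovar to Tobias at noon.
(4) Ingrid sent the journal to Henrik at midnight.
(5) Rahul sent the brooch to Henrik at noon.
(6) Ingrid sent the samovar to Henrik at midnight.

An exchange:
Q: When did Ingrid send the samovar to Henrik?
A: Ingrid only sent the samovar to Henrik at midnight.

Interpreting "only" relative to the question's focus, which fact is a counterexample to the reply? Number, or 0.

Answering "When did ...?" puts focus on the setting — here, "at midnight".
"Only" then excludes alternative settings while the background — agent = Ingrid, thing = the samovar, recipient = Henrik — is held fixed.
Fact (2) shares the background with a different setting (at dusk) — counterexample.
(Fact (1) would refute a reading with focus on the recipient — but that is not what the question asks.)

2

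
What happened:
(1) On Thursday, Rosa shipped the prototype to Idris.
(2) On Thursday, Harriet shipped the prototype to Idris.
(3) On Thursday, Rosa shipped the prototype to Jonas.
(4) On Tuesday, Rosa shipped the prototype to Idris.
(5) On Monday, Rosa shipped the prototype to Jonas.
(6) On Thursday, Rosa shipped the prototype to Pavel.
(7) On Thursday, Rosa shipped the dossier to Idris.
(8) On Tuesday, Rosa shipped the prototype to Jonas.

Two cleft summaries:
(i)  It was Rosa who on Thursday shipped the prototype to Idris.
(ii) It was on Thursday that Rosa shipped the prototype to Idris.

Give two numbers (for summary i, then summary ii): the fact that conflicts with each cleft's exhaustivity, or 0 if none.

2, 4

(i): focus "Rosa". Looking for the prototype as thing and Idris as recipient and on Thursday as setting with some other agent — fact (2) has Harriet there. Refuted.
(ii): focus "on Thursday". Looking for Rosa as agent and the prototype as thing and Idris as recipient with some other setting — fact (4) has on Tuesday there. Refuted.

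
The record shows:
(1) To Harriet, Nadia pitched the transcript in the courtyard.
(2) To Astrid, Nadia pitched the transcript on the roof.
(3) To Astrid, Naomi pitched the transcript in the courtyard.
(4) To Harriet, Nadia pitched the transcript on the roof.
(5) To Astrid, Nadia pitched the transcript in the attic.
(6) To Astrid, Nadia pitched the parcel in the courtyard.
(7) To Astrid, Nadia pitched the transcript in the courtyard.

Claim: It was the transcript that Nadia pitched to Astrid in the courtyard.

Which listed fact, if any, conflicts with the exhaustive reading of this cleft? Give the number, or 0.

The cleft puts "the transcript" in focus and presupposes the open proposition with same agent, recipient, setting (Nadia / Astrid / in the courtyard).
Exhaustivity: the transcript is the only thing satisfying that background.
But fact (6) also has same agent, recipient, setting (Nadia / Astrid / in the courtyard), with thing = the parcel — so the exhaustive reading fails.

6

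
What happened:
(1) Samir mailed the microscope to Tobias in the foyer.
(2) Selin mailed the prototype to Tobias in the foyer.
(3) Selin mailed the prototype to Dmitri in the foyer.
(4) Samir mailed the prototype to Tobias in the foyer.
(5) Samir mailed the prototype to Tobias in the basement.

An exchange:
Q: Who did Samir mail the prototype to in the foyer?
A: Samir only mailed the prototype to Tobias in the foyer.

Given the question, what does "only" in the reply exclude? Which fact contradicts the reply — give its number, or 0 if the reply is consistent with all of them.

Answering "Who did ... to ...?" puts focus on the recipient — here, "Tobias".
"Only" then excludes alternative recipients while the background — agent = Samir, thing = the prototype, setting = in the foyer — is held fixed.
No listed fact shares that background with another recipient. Nothing contradicts the reply.
(Fact (1) would refute a reading with focus on the thing — but that is not what the question asks.)

0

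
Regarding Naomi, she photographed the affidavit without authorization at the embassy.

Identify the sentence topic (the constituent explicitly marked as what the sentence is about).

The construction explicitly marks "Naomi" as what the sentence is about — the topic.
The remainder of the clause is the comment (what is said about the topic).

Naomi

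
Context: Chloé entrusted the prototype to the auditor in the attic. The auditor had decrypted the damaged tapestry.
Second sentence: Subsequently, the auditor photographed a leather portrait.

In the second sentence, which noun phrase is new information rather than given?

"the auditor" in the second sentence is given — already mentioned in the context.
"a leather portrait" has no antecedent in the context; it is discourse-new (the indefinite article also signals a new referent).

a leather portrait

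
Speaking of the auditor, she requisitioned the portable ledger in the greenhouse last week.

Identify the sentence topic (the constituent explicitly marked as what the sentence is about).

the auditor

The construction explicitly marks "the auditor" as what the sentence is about — the topic.
The remainder of the clause is the comment (what is said about the topic).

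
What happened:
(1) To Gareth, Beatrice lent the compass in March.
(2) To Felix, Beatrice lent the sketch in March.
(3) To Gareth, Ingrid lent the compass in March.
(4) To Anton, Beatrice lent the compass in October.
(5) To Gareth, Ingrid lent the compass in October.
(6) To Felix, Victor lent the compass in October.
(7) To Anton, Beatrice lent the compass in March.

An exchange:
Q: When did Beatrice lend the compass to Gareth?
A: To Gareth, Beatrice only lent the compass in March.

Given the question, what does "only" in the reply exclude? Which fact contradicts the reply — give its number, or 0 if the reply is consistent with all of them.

0

Answering "When did ...?" puts focus on the setting — here, "in March".
"Only" then excludes alternative settings while the background — Beatrice as agent and the compass as thing and Gareth as recipient — is held fixed.
No listed fact shares that background with another setting. Nothing contradicts the reply.
(Fact (7) would refute a reading with focus on the recipient — but that is not what the question asks.)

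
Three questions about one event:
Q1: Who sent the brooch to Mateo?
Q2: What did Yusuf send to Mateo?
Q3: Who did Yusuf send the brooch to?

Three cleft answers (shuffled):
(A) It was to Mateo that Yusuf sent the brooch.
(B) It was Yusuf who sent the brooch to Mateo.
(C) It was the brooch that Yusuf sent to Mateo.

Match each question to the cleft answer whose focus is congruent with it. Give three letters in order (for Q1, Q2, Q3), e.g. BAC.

Q1 asks about the subject (agent); cleft (B) focuses "Yusuf", which is the subject (agent) — so Q1 → B.
Q2 asks about the direct object; cleft (C) focuses "the brooch", which is the direct object — so Q2 → C.
Q3 asks about the recipient; cleft (A) focuses "to Mateo", which is the recipient — so Q3 → A.
Mapping: Q1→B, Q2→C, Q3→A.

BCA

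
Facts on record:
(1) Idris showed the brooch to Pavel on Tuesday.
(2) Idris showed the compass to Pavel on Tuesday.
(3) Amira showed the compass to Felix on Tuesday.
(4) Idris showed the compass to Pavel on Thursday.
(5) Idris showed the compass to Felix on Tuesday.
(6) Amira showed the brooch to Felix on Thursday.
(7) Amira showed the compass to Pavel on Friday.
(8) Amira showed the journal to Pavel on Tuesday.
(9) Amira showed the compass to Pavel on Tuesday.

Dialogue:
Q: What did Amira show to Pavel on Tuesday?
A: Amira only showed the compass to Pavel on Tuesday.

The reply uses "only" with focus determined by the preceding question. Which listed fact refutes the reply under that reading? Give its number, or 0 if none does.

8

Answering "What did ...?" puts focus on the thing — here, "the compass".
"Only" then excludes alternative things while the background — agent = Amira, recipient = Pavel, setting = on Tuesday — is held fixed.
Fact (8) shares the background with a different thing (the journal) — counterexample.
(Fact (3) would refute a reading with focus on the recipient — but that is not what the question asks.)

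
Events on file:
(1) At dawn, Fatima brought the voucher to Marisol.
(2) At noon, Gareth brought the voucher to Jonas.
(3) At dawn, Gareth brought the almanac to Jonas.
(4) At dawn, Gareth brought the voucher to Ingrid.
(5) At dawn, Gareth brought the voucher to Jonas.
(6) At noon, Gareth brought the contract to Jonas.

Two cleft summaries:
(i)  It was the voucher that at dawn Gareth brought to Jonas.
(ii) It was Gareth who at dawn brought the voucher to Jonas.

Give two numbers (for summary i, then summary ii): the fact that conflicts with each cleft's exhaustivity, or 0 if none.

(i): focus "the voucher". Looking for Gareth as agent and Jonas as recipient and at dawn as setting with some other thing — fact (3) has the almanac there. Refuted.
(ii): focus "Gareth". No fact shares the voucher as thing and Jonas as recipient and at dawn as setting with a different agent. 0.

3, 0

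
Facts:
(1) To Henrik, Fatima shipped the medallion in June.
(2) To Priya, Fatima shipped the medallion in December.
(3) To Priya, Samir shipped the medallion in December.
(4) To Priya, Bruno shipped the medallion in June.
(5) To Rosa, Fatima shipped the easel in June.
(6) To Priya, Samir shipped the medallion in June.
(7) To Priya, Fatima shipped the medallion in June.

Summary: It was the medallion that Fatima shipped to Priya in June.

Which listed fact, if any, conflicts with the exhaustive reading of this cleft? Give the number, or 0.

0

The cleft puts "the medallion" in focus and presupposes the open proposition with same agent, recipient, setting (Fatima / Priya / in June).
Exhaustivity: the medallion is the only thing satisfying that background.
Every other fact differs from the presupposition on some backgrounded slot, so none challenges the exhaustivity.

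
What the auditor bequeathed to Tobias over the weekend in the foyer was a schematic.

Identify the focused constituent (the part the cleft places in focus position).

In a pseudo-cleft "What ... was X", the post-copular constituent X is the focus.
Here the focus is "a schematic". The backgrounded (presupposed) material includes "the auditor", "to Tobias", "over the weekend" and "in the foyer".

a schematic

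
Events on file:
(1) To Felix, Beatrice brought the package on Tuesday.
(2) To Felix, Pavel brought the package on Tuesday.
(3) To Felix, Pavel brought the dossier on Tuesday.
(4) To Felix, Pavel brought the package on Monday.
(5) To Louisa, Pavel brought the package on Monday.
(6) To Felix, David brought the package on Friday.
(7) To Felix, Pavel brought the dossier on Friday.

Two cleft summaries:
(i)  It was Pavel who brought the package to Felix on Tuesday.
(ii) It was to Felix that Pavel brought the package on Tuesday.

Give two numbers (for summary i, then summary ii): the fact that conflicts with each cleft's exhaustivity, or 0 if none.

(i): focus "Pavel". Looking for same thing, recipient, setting (the package / Felix / on Tuesday) with some other agent — fact (1) has Beatrice there. Refuted.
(ii): focus "Felix". No fact shares same agent, thing, setting (Pavel / the package / on Tuesday) with a different recipient. 0.

1, 0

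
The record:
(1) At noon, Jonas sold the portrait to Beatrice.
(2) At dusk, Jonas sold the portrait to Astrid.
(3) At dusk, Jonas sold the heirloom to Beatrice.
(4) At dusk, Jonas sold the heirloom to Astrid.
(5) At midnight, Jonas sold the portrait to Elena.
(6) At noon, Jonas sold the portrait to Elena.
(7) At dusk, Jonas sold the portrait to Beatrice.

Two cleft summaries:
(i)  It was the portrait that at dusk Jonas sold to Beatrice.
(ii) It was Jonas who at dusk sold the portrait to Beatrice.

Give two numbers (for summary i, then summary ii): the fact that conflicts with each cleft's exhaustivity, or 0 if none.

3, 0

(i): focus "the portrait". Looking for Jonas as agent and Beatrice as recipient and at dusk as setting with some other thing — fact (3) has the heirloom there. Refuted.
(ii): focus "Jonas". No fact shares the portrait as thing and Beatrice as recipient and at dusk as setting with a different agent. 0.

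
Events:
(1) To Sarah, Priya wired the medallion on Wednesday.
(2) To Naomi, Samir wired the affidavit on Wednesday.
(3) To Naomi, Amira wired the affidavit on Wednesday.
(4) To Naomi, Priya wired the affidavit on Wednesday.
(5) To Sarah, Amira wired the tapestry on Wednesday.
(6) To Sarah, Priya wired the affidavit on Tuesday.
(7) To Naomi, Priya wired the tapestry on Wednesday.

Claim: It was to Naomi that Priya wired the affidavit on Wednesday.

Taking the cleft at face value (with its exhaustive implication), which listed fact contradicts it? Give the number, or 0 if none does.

0

Focus of the cleft: "Naomi" (the recipient). Presupposed background: Priya as agent and the affidavit as thing and on Wednesday as setting.
The exhaustive reading says no other recipient fits that background.
No listed fact matches the background with a different recipient. Exhaustivity holds.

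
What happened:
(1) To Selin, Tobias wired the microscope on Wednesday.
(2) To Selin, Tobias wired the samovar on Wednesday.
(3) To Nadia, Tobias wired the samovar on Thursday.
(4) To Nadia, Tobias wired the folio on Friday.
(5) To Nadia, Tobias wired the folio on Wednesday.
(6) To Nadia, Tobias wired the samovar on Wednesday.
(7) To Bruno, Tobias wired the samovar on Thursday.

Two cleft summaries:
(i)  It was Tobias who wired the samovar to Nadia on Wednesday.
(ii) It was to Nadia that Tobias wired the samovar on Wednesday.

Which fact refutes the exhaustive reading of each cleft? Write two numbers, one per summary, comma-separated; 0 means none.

0, 2

Summary (i) focuses "Tobias" (the agent); background the samovar as thing and Nadia as recipient and on Wednesday as setting. No fact matches that background with a different agent, so 0.
Summary (ii) focuses "Nadia" (the recipient); background Tobias as agent and the samovar as thing and on Wednesday as setting. Fact (2) matches that background with recipient = Selin — refutes (ii).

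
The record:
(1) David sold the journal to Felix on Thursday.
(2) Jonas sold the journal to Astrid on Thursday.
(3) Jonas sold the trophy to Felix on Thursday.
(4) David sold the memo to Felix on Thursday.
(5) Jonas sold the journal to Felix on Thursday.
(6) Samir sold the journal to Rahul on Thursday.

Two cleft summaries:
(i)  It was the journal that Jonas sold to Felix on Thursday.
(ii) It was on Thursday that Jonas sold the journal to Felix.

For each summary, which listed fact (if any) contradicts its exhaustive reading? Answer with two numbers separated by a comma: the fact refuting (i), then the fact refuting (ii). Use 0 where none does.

Summary (i) focuses "the journal" (the thing); background same agent, recipient, setting (Jonas / Felix / on Thursday). Fact (3) matches that background with thing = the trophy — refutes (i).
Summary (ii) focuses "on Thursday" (the setting); background same agent, thing, recipient (Jonas / the journal / Felix). No fact matches that background with a different setting, so 0.

3, 0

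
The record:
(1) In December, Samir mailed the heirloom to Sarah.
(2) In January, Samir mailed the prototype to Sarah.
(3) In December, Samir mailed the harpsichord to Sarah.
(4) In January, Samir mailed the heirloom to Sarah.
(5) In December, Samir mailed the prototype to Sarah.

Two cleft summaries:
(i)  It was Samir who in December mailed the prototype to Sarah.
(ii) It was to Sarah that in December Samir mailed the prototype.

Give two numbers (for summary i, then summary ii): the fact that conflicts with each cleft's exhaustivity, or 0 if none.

(i): focus "Samir". No fact shares thing = the prototype, recipient = Sarah, setting = in December with a different agent. 0.
(ii): focus "Sarah". No fact shares agent = Samir, thing = the prototype, setting = in December with a different recipient. 0.

0, 0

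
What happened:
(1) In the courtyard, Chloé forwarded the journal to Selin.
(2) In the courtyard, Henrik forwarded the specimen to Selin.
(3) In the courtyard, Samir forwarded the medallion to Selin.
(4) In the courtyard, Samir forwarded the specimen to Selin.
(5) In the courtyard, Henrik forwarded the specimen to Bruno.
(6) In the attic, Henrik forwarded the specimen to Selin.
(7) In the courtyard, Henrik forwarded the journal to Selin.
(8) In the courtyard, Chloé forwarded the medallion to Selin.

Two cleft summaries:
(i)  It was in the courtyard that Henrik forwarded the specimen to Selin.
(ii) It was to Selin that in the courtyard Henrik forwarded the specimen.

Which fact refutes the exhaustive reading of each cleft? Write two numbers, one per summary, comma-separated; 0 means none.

6, 5

(i): focus "in the courtyard". Looking for agent = Henrik, thing = the specimen, recipient = Selin with some other setting — fact (6) has in the attic there. Refuted.
(ii): focus "Selin". Looking for agent = Henrik, thing = the specimen, setting = in the courtyard with some other recipient — fact (5) has Bruno there. Refuted.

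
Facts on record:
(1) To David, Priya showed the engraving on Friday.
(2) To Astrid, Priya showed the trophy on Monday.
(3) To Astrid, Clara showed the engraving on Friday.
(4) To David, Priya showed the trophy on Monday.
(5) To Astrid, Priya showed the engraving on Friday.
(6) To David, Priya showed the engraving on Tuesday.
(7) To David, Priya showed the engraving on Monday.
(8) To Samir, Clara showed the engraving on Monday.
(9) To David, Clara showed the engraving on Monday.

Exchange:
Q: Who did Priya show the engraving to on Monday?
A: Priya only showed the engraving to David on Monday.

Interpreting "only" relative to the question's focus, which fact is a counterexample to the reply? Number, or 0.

Answering "Who did ... to ...?" puts focus on the recipient — here, "David".
"Only" then excludes alternative recipients while the background — Priya as agent and the engraving as thing and on Monday as setting — is held fixed.
No listed fact shares that background with another recipient. Nothing contradicts the reply.
(Fact (4) would refute a reading with focus on the thing — but that is not what the question asks.)

0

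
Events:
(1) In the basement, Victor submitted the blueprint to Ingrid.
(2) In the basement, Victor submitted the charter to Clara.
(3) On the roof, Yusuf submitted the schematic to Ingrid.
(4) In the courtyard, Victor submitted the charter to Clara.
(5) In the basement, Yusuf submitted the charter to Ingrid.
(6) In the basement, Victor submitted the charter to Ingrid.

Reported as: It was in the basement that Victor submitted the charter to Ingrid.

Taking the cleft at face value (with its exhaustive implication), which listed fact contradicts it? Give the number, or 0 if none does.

0

The cleft puts "in the basement" in focus and presupposes the open proposition with Victor as agent and the charter as thing and Ingrid as recipient.
The exhaustive reading says no other setting fits that background.
Every other fact differs from the presupposition on some backgrounded slot, so none challenges the exhaustivity.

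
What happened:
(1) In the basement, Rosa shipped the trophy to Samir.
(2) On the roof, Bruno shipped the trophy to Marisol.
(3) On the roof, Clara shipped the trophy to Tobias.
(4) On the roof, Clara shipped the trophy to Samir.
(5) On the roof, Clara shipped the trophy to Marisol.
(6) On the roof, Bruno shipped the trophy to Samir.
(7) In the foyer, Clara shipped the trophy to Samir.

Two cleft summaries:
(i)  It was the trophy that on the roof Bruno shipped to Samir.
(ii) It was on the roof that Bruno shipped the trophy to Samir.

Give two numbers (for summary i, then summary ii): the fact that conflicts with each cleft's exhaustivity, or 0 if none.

0, 0

Summary (i) focuses "the trophy" (the thing); background agent = Bruno, recipient = Samir, setting = on the roof. No fact matches that background with a different thing, so 0.
Summary (ii) focuses "on the roof" (the setting); background agent = Bruno, thing = the trophy, recipient = Samir. No fact matches that background with a different setting, so 0.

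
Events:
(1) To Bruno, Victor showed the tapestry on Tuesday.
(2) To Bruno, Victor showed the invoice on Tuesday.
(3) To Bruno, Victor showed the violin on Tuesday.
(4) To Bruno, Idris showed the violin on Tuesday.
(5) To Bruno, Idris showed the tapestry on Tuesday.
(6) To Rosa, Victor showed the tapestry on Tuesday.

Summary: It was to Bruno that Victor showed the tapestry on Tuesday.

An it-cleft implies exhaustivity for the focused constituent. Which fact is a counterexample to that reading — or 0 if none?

Focus of the cleft: "Bruno" (the recipient). Presupposed background: Victor as agent and the tapestry as thing and on Tuesday as setting.
Exhaustivity: Bruno is the only recipient satisfying that background.
Fact (6) shares the background but with recipient = Rosa; exhaustivity is violated.

6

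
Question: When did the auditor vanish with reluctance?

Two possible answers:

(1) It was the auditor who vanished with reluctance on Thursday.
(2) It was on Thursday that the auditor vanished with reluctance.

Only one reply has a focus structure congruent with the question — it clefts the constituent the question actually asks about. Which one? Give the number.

2

The question word "when" targets the time.
Option (1) clefts "the auditor" — the subject (agent), not what was asked.
Option (2) clefts "on Thursday" — that matches what the question asks about.
So the congruent reply is (2).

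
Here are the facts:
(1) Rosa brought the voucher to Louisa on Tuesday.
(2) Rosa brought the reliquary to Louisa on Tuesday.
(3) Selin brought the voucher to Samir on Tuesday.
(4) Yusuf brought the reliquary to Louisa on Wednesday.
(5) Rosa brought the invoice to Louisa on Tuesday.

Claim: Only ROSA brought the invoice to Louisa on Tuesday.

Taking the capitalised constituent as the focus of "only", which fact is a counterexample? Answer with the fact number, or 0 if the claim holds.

0

Focus (in capitals) is "Rosa" — the agent. "Only" excludes alternative agents while holding fixed thing = the invoice, recipient = Louisa, setting = on Tuesday.
No fact matches thing = the invoice, recipient = Louisa, setting = on Tuesday with a different agent — every other fact differs on at least one backgrounded slot. So no fact refutes it.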